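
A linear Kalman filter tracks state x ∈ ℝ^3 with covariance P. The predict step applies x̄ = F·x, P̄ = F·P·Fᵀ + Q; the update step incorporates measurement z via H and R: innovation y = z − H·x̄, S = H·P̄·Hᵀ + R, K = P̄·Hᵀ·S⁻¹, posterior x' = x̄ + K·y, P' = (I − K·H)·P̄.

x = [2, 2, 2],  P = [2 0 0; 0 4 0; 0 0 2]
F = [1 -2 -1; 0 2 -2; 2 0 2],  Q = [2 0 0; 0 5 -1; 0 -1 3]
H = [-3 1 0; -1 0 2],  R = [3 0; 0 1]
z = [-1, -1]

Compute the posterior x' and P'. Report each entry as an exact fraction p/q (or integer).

x̄ = F·x = [-4, 0, 8]
P̄ = F·P·Fᵀ + Q = [22 -12 0; -12 29 -9; 0 -9 19]
y = z − H·x̄ = [-13, -21]
S = H·P̄·Hᵀ + R = [302 60; 60 99]
K = P̄·Hᵀ·S⁻¹ = [-1067/4383 -982/13149; 755/2922 -952/4383; -1057/8766 6008/13149]
x' = x̄ + K·y = [357/487, 1171/974, -27/974]
P' = (I − K·H)·P̄ = [17996/13149 14795/4383 8507/13149; 14795/4383 31855/2922 13843/8766; 8507/13149 13843/8766 14515/26298]

x' = [357/487, 1171/974, -27/974]
P' = [17996/13149 14795/4383 8507/13149; 14795/4383 31855/2922 13843/8766; 8507/13149 13843/8766 14515/26298]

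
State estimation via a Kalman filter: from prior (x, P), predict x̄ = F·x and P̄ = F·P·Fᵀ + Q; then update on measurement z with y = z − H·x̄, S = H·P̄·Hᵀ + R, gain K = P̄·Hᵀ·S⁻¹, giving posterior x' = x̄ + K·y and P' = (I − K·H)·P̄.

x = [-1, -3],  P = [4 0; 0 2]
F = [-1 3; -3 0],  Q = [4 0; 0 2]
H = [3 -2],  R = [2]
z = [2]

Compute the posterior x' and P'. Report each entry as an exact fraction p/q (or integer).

x̄ = F·x = [-8, 3]
P̄ = F·P·Fᵀ + Q = [26 12; 12 38]
y = z − H·x̄ = [32]
S = H·P̄·Hᵀ + R = [244]
K = P̄·Hᵀ·S⁻¹ = [27/122; -10/61]
x' = x̄ + K·y = [-56/61, -137/61]
P' = (I − K·H)·P̄ = [857/61 1272/61; 1272/61 1918/61]

x' = [-56/61, -137/61]
P' = [857/61 1272/61; 1272/61 1918/61]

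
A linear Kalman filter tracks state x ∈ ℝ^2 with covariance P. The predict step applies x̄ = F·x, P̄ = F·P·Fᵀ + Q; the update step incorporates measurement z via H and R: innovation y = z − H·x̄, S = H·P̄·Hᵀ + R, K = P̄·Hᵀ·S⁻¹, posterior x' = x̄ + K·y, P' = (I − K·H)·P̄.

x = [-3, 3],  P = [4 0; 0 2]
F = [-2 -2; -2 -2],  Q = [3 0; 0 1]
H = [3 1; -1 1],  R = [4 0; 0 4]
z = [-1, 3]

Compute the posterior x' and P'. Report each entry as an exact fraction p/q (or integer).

x̄ = F·x = [0, 0]
P̄ = F·P·Fᵀ + Q = [27 24; 24 25]
y = z − H·x̄ = [-1, 3]
S = H·P̄·Hᵀ + R = [416 -8; -8 8]
K = P̄·Hᵀ·S⁻¹ = [1/4 -1/8; 49/204 149/408]
x' = x̄ + K·y = [-5/8, 349/408]
P' = (I − K·H)·P̄ = [3/8 -1/8; -1/8 545/408]

x' = [-5/8, 349/408]
P' = [3/8 -1/8; -1/8 545/408]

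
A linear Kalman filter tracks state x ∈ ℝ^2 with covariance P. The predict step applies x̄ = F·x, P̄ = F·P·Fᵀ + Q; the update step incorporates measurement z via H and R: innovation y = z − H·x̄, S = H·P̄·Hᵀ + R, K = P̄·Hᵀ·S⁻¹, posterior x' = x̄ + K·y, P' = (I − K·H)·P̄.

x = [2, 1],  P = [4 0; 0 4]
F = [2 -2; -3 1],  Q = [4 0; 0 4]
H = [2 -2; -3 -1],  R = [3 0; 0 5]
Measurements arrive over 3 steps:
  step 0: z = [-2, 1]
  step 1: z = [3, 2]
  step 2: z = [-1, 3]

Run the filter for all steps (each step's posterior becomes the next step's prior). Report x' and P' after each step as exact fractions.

step 0: x̄ = F·x = [2, -5]
step 0: P̄ = F·P·Fᵀ + Q = [36 -32; -32 44]
step 0: y = z − H·x̄ = [-16, 2]
step 0: S = H·P̄·Hᵀ + R = [579 -256; -256 181]
step 0: K = P̄·Hᵀ·S⁻¹ = [5160/39263 -9188/39263; -200/553 -124/553]
step 0: x' = x̄ + K·y = [-22410/39263, 187/553]
step 0: P' = (I − K·H)·P̄ = [13420/39263 80/553; 80/553 380/553]
step 1: x̄ = F·x = [-71374/39263, 11501/5609]
step 1: P̄ = F·P·Fᵀ + Q = [273212/39263 -12720/5609; -12720/5609 38676/5609]
step 1: y = z − H·x̄ = [421551/39263, -55089/39263]
step 1: S = H·P̄·Hᵀ + R = [3005885/39263 -1453968/39263; -1453968/39263 2391715/39263]
step 1: K = P̄·Hᵀ·S⁻¹ = [17078264/129261577 -29103276/129261577; -43964952/129261577 -26922324/129261577]
step 1: x' = x̄ + K·y = [-10780790/129261577, -169214879/129261577]
step 1: P' = (I − K·H)·P̄ = [42783444/129261577 17166048/129261577; 17166048/129261577 83113476/129261577]
step 2: x̄ = F·x = [316868178/129261577, -136872509/129261577]
step 2: P̄ = F·P·Fᵀ + Q = [883305604/129261577 -285599232/129261577; -285599232/129261577 882214492/129261577]
step 2: y = z − H·x̄ = [-1036742951/129261577, 1201516756/129261577]
step 2: S = H·P̄·Hᵀ + R = [9734658971/129261577 -4677801568/129261577; -4677801568/129261577 7764677421/129261577]
step 2: K = P̄·Hᵀ·S⁻¹ = [54869588136/415472721671 -93454032292/415472721671; -361175848/1062590081 -221067340/1062590081]
step 2: x' = x̄ + K·y = [-290280847450/415472721671, -283216173/1062590081]
step 2: P' = (I − K·H)·P̄ = [137393635916/415472721671 140893232/1062590081; 140893232/1062590081 682657004/1062590081]

step 0: x' = [-22410/39263, 187/553], P' = [13420/39263 80/553; 80/553 380/553]
step 1: x' = [-10780790/129261577, -169214879/129261577], P' = [42783444/129261577 17166048/129261577; 17166048/129261577 83113476/129261577]
step 2: x' = [-290280847450/415472721671, -283216173/1062590081], P' = [137393635916/415472721671 140893232/1062590081; 140893232/1062590081 682657004/1062590081]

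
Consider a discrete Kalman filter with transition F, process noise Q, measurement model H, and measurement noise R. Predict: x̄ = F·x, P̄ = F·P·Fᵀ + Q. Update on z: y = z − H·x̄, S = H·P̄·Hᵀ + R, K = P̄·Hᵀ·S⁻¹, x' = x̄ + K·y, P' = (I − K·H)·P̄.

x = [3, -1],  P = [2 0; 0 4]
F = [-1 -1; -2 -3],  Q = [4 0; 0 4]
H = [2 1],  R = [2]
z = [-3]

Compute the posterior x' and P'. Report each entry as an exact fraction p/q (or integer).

x̄ = F·x = [-2, -3]
P̄ = F·P·Fᵀ + Q = [10 16; 16 48]
y = z − H·x̄ = [4]
S = H·P̄·Hᵀ + R = [154]
K = P̄·Hᵀ·S⁻¹ = [18/77; 40/77]
x' = x̄ + K·y = [-82/77, -71/77]
P' = (I − K·H)·P̄ = [122/77 -208/77; -208/77 496/77]

x' = [-82/77, -71/77]
P' = [122/77 -208/77; -208/77 496/77]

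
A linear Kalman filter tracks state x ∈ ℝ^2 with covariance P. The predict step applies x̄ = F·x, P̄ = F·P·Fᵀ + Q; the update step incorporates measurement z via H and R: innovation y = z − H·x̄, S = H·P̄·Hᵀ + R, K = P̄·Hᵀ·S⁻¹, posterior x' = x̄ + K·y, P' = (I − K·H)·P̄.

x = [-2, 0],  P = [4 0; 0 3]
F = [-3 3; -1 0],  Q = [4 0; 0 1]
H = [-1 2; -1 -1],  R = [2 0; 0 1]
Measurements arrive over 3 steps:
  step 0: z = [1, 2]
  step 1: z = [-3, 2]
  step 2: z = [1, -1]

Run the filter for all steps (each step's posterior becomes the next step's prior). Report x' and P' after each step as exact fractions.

step 0: x' = [-397/244, -453/1952], P' = [40/61 3/244; 3/244 583/1952]
step 1: x' = [-49609/195017, -224856/195017], P' = [122246/195017 3768/195017; 3768/195017 104567/390034]
step 2: x' = [6177869/36739363, 49476819/73478726], P' = [22963834/36739363 710868/36739363; 710868/36739363 19666867/73478726]

step 0: x̄ = F·x = [6, 2]
step 0: P̄ = F·P·Fᵀ + Q = [67 12; 12 5]
step 0: y = z − H·x̄ = [3, 10]
step 0: S = H·P̄·Hᵀ + R = [41 45; 45 97]
step 0: K = P̄·Hᵀ·S⁻¹ = [-77/244 -163/244; 571/1952 -607/1952]
step 0: x' = x̄ + K·y = [-397/244, -453/1952]
step 0: P' = (I − K·H)·P̄ = [40/61 3/244; 3/244 583/1952]
step 1: x̄ = F·x = [8169/1952, 397/244]
step 1: P̄ = F·P·Fᵀ + Q = [24143/1952 471/244; 471/244 101/61]
step 1: y = z − H·x̄ = [-4039/1952, 15249/1952]
step 1: S = H·P̄·Hᵀ + R = [25903/1952 13911/1952; 13911/1952 36863/1952]
step 1: K = P̄·Hᵀ·S⁻¹ = [-57355/195017 -126014/195017; 100799/390034 -112103/390034]
step 1: x' = x̄ + K·y = [-49609/195017, -224856/195017]
step 1: P' = (I − K·H)·P̄ = [122246/195017 3768/195017; 3768/195017 104567/390034]
step 2: x̄ = F·x = [-525741/195017, 49609/195017]
step 2: P̄ = F·P·Fᵀ + Q = [4566019/390034 355434/195017; 355434/195017 317263/195017]
step 2: y = z − H·x̄ = [-429942/195017, -671149/195017]
step 2: S = H·P̄·Hᵀ + R = [5040719/390034 2586099/390034; 2586099/390034 7012315/390034]
step 2: K = P̄·Hᵀ·S⁻¹ = [-10771049/36739363 -23674702/36739363; 18955999/73478726 -21088603/73478726]
step 2: x' = x̄ + K·y = [6177869/36739363, 49476819/73478726]
step 2: P' = (I − K·H)·P̄ = [22963834/36739363 710868/36739363; 710868/36739363 19666867/73478726]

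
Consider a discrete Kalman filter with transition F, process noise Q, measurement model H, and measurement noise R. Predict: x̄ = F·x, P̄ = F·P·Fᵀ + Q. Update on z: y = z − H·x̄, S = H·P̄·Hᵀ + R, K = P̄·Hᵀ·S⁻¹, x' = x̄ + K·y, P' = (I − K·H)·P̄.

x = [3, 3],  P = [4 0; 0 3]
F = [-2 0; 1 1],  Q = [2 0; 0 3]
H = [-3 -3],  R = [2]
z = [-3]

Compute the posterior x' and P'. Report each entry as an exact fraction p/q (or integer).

x' = [-57/11, 339/55]
P' = [108/11 -106/11; -106/11 532/55]

x̄ = F·x = [-6, 6]
P̄ = F·P·Fᵀ + Q = [18 -8; -8 10]
y = z − H·x̄ = [-3]
S = H·P̄·Hᵀ + R = [110]
K = P̄·Hᵀ·S⁻¹ = [-3/11; -3/55]
x' = x̄ + K·y = [-57/11, 339/55]
P' = (I − K·H)·P̄ = [108/11 -106/11; -106/11 532/55]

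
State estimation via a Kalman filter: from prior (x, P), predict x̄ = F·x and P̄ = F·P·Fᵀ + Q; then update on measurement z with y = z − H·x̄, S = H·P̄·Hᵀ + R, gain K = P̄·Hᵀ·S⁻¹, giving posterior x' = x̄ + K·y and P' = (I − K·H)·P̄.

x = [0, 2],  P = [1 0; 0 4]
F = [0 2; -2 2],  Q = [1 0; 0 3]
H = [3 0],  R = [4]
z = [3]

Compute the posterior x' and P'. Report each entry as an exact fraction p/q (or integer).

x' = [169/157, 196/157]
P' = [68/157 64/157; 64/157 1307/157]

x̄ = F·x = [4, 4]
P̄ = F·P·Fᵀ + Q = [17 16; 16 23]
y = z − H·x̄ = [-9]
S = H·P̄·Hᵀ + R = [157]
K = P̄·Hᵀ·S⁻¹ = [51/157; 48/157]
x' = x̄ + K·y = [169/157, 196/157]
P' = (I − K·H)·P̄ = [68/157 64/157; 64/157 1307/157]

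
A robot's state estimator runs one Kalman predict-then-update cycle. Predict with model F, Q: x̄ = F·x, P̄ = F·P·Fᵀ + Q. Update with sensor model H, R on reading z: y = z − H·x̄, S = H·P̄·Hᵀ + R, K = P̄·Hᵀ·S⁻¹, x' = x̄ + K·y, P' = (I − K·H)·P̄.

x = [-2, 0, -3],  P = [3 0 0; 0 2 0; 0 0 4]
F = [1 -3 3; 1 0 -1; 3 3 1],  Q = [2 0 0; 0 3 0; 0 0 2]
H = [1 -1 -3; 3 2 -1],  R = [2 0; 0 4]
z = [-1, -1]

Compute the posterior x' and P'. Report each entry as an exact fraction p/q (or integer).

x̄ = F·x = [-11, 1, -9]
P̄ = F·P·Fᵀ + Q = [59 -9 3; -9 10 5; 3 5 51]
y = z − H·x̄ = [-16, 21]
S = H·P̄·Hᵀ + R = [560 264; 264 480]
K = P̄·Hᵀ·S⁻¹ = [-67/1037 2991/8296; -137/2074 47/4148; -687/2074 2875/24888]
x' = x̄ + K·y = [-19869/8296, 9519/4148, -10571/8296]
P' = (I − K·H)·P̄ = [13623/2074 -14249/2074 4690/1037; -14249/2074 8182/1037 -10113/2074; 4690/1037 -10113/2074 20867/6222]

x' = [-19869/8296, 9519/4148, -10571/8296]
P' = [13623/2074 -14249/2074 4690/1037; -14249/2074 8182/1037 -10113/2074; 4690/1037 -10113/2074 20867/6222]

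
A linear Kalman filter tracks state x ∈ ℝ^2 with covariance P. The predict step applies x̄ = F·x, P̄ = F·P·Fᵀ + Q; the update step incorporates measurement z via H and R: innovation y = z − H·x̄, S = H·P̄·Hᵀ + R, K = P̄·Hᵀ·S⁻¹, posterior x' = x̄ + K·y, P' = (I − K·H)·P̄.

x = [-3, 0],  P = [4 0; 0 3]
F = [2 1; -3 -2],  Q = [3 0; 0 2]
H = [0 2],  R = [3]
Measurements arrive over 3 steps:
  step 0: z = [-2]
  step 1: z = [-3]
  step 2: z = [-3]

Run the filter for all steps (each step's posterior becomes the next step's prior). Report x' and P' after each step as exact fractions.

step 0: x̄ = F·x = [-6, 9]
step 0: P̄ = F·P·Fᵀ + Q = [22 -30; -30 50]
step 0: y = z − H·x̄ = [-20]
step 0: S = H·P̄·Hᵀ + R = [203]
step 0: K = P̄·Hᵀ·S⁻¹ = [-60/203; 100/203]
step 0: x' = x̄ + K·y = [-18/203, -173/203]
step 0: P' = (I − K·H)·P̄ = [866/203 -90/203; -90/203 150/203]
step 1: x̄ = F·x = [-209/203, 400/203]
step 1: P̄ = F·P·Fᵀ + Q = [3863/203 -4866/203; -4866/203 7720/203]
step 1: y = z − H·x̄ = [-1409/203]
step 1: S = H·P̄·Hᵀ + R = [31489/203]
step 1: K = P̄·Hᵀ·S⁻¹ = [-9732/31489; 15440/31489]
step 1: x' = x̄ + K·y = [35129/31489, -45120/31489]
step 1: P' = (I − K·H)·P̄ = [132661/31489 -14598/31489; -14598/31489 23160/31489]
step 2: x̄ = F·x = [25138/31489, -15147/31489]
step 2: P̄ = F·P·Fᵀ + Q = [589879/31489 -740100/31489; -740100/31489 1174391/31489]
step 2: y = z − H·x̄ = [-64173/31489]
step 2: S = H·P̄·Hᵀ + R = [4792031/31489]
step 2: K = P̄·Hᵀ·S⁻¹ = [-1480200/4792031; 2348782/4792031]
step 2: x' = x̄ + K·y = [6842102/4792031, -7091787/4792031]
step 2: P' = (I − K·H)·P̄ = [20188841/4792031 -2220300/4792031; -2220300/4792031 3523173/4792031]

step 0: x' = [-18/203, -173/203], P' = [866/203 -90/203; -90/203 150/203]
step 1: x' = [35129/31489, -45120/31489], P' = [132661/31489 -14598/31489; -14598/31489 23160/31489]
step 2: x' = [6842102/4792031, -7091787/4792031], P' = [20188841/4792031 -2220300/4792031; -2220300/4792031 3523173/4792031]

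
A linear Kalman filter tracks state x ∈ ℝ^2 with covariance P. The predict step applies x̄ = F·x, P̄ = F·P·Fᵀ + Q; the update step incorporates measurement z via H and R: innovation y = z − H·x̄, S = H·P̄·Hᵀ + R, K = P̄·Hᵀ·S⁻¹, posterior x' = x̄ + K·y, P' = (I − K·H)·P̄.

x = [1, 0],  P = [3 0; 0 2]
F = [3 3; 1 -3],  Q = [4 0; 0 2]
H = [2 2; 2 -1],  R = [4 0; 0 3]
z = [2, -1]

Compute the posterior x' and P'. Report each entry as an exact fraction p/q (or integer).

x̄ = F·x = [3, 1]
P̄ = F·P·Fᵀ + Q = [49 -9; -9 23]
y = z − H·x̄ = [-6, -6]
S = H·P̄·Hᵀ + R = [220 132; 132 258]
K = P̄·Hᵀ·S⁻¹ = [543/3278 295/894; 1053/3278 -289/894]
x' = x̄ + K·y = [43/1639, 1659/1639]
P' = (I − K·H)·P̄ = [4331/9834 -1073/9834; -1073/9834 7391/9834]

x' = [43/1639, 1659/1639]
P' = [4331/9834 -1073/9834; -1073/9834 7391/9834]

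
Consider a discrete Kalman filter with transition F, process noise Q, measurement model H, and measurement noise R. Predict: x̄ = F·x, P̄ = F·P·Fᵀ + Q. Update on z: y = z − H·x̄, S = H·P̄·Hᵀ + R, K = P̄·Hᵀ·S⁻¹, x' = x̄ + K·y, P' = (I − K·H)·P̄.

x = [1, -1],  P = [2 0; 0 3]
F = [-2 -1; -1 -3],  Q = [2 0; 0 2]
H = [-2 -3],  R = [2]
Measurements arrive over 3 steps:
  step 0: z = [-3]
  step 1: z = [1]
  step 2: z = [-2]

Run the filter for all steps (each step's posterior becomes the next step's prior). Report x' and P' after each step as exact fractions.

step 0: x̄ = F·x = [-1, 2]
step 0: P̄ = F·P·Fᵀ + Q = [13 13; 13 31]
step 0: y = z − H·x̄ = [1]
step 0: S = H·P̄·Hᵀ + R = [489]
step 0: K = P̄·Hᵀ·S⁻¹ = [-65/489; -119/489]
step 0: x' = x̄ + K·y = [-554/489, 859/489]
step 0: P' = (I − K·H)·P̄ = [2132/489 -1378/489; -1378/489 998/489]
step 1: x̄ = F·x = [83/163, -2023/489]
step 1: P̄ = F·P·Fᵀ + Q = [1664/163 -796/163; -796/163 3824/489]
step 1: y = z − H·x̄ = [-1694/163]
step 1: S = H·P̄·Hᵀ + R = [8902/163]
step 1: K = P̄·Hᵀ·S⁻¹ = [-470/4451; -1116/4451]
step 1: x' = x̄ + K·y = [7151/4451, -20447/13353]
step 1: P' = (I − K·H)·P̄ = [42728/4451 -28172/4451; -28172/4451 58576/13353]
step 2: x̄ = F·x = [-22459/13353, 13296/4451]
step 2: P̄ = F·P·Fᵀ + Q = [259954/13353 -53172/4451; -53172/4451 58326/4451]
step 2: y = z − H·x̄ = [48040/13353]
step 2: S = H·P̄·Hᵀ + R = [727132/13353]
step 2: K = P̄·Hᵀ·S⁻¹ = [-10340/181783; -102951/363566]
step 2: x' = x̄ + K·y = [-342949/181783, 357828/181783]
step 2: P' = (I − K·H)·P̄ = [3506894/181783 -2331036/181783; -2331036/181783 1588341/181783]

step 0: x' = [-554/489, 859/489], P' = [2132/489 -1378/489; -1378/489 998/489]
step 1: x' = [7151/4451, -20447/13353], P' = [42728/4451 -28172/4451; -28172/4451 58576/13353]
step 2: x' = [-342949/181783, 357828/181783], P' = [3506894/181783 -2331036/181783; -2331036/181783 1588341/181783]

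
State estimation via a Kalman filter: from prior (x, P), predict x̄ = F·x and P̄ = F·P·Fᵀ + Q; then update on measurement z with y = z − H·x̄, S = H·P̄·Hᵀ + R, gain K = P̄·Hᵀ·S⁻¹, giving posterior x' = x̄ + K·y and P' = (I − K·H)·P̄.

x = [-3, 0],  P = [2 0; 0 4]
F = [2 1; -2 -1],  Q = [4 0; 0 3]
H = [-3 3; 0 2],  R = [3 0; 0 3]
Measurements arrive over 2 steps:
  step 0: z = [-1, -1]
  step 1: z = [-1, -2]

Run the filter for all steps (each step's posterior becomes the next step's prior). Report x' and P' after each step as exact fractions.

step 0: x' = [-4/57, -41/114], P' = [72/95 46/95; 46/95 101/190]
step 1: x' = [-85/226, -169/226], P' = [685/904 219/452; 219/452 60/113]

step 0: x̄ = F·x = [-6, 6]
step 0: P̄ = F·P·Fᵀ + Q = [16 -12; -12 15]
step 0: y = z − H·x̄ = [-37, -13]
step 0: S = H·P̄·Hᵀ + R = [498 162; 162 63]
step 0: K = P̄·Hᵀ·S⁻¹ = [-26/95 92/285; 9/190 101/285]
step 0: x' = x̄ + K·y = [-4/57, -41/114]
step 0: P' = (I − K·H)·P̄ = [72/95 46/95; 46/95 101/190]
step 1: x̄ = F·x = [-1/2, 1/2]
step 1: P̄ = F·P·Fᵀ + Q = [19/2 -11/2; -11/2 17/2]
step 1: y = z − H·x̄ = [-4, -3]
step 1: S = H·P̄·Hᵀ + R = [264 84; 84 37]
step 1: K = P̄·Hᵀ·S⁻¹ = [-247/904 73/226; 21/452 40/113]
step 1: x' = x̄ + K·y = [-85/226, -169/226]
step 1: P' = (I − K·H)·P̄ = [685/904 219/452; 219/452 60/113]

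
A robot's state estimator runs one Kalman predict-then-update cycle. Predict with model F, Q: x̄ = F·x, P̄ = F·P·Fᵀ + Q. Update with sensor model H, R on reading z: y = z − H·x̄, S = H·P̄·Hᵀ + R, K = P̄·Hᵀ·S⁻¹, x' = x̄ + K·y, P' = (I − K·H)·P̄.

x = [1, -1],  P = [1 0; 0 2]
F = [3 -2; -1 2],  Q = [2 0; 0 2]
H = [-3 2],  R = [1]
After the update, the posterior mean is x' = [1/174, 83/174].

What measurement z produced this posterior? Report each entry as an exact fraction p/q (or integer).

x̄ = F·x = [5, -3]
P̄ = F·P·Fᵀ + Q = [19 -11; -11 11]
S = H·P̄·Hᵀ + R = [348]
K = P̄·Hᵀ·S⁻¹ = [-79/348; 55/348]
x' − x̄ = [-869/174, 605/174] = K·y
y = (KᵀK)⁻¹·Kᵀ·(x' − x̄) = [22]
z = y + H·x̄ = [22] + [-21] = [1]

z = [1]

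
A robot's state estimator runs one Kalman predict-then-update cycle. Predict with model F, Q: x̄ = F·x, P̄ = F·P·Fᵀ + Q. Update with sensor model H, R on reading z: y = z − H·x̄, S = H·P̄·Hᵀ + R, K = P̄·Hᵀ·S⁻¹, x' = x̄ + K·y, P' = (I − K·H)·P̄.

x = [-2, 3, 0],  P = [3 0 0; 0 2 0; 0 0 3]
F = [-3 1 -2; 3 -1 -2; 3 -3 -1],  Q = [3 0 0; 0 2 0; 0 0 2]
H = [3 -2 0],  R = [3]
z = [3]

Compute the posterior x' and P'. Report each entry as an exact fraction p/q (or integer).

x̄ = F·x = [9, -9, -15]
P̄ = F·P·Fᵀ + Q = [44 -17 -27; -17 43 39; -27 39 50]
y = z − H·x̄ = [-42]
S = H·P̄·Hᵀ + R = [775]
K = P̄·Hᵀ·S⁻¹ = [166/775; -137/775; -159/775]
x' = x̄ + K·y = [3/775, -1221/775, -4947/775]
P' = (I − K·H)·P̄ = [6544/775 9567/775 5469/775; 9567/775 14556/775 8442/775; 5469/775 8442/775 13469/775]

x' = [3/775, -1221/775, -4947/775]
P' = [6544/775 9567/775 5469/775; 9567/775 14556/775 8442/775; 5469/775 8442/775 13469/775]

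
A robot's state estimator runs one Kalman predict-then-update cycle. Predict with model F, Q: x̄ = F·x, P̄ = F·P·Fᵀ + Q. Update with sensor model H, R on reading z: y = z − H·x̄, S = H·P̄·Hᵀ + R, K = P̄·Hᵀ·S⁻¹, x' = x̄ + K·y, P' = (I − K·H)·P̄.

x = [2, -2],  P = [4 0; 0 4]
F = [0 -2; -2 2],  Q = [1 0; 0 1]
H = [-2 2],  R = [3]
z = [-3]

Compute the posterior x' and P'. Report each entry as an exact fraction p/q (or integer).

x' = [-62/331, -590/331]
P' = [1271/331 1172/331; 1172/331 1319/331]

x̄ = F·x = [4, -8]
P̄ = F·P·Fᵀ + Q = [17 -16; -16 33]
y = z − H·x̄ = [21]
S = H·P̄·Hᵀ + R = [331]
K = P̄·Hᵀ·S⁻¹ = [-66/331; 98/331]
x' = x̄ + K·y = [-62/331, -590/331]
P' = (I − K·H)·P̄ = [1271/331 1172/331; 1172/331 1319/331]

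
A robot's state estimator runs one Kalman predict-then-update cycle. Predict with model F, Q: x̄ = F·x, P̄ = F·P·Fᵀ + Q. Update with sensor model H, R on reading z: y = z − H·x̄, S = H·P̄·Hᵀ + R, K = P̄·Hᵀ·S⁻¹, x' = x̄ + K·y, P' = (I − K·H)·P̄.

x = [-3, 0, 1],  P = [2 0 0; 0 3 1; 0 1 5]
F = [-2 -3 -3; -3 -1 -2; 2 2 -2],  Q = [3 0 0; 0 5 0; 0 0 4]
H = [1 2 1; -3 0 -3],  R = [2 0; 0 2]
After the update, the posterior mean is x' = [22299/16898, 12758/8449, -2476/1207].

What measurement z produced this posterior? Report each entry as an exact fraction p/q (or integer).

z = [2, 2]

x̄ = F·x = [3, 7, -8]
P̄ = F·P·Fᵀ + Q = [101 60 4; 60 50 0; 4 0 36]
S = H·P̄·Hᵀ + R = [587 -795; -795 1307]
K = P̄·Hᵀ·S⁻¹ = [21825/67592 -3015/67592; 16505/33796 5385/33796; -385/1207 -345/1207]
x' − x̄ = [-28395/16898, -46385/8449, 7180/1207] = K·y
y = (KᵀK)⁻¹·Kᵀ·(x' − x̄) = [-7, -13]
z = y + H·x̄ = [-7, -13] + [9, 15] = [2, 2]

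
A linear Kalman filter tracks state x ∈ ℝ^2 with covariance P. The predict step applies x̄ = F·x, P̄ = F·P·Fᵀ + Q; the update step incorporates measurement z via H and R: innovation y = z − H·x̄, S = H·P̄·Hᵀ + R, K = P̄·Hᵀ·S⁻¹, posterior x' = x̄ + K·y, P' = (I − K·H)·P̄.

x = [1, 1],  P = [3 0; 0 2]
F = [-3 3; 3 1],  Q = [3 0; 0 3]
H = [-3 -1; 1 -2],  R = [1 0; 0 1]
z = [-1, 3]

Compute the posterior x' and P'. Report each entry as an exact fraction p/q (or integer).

x' = [19473/27127, -29883/27127]
P' = [5523/54254 -558/27127; -558/27127 5491/27127]

x̄ = F·x = [0, 4]
P̄ = F·P·Fᵀ + Q = [48 -21; -21 32]
y = z − H·x̄ = [3, 11]
S = H·P̄·Hᵀ + R = [339 -185; -185 261]
K = P̄·Hᵀ·S⁻¹ = [-15453/54254 7755/54254; -3817/27127 -11540/27127]
x' = x̄ + K·y = [19473/27127, -29883/27127]
P' = (I − K·H)·P̄ = [5523/54254 -558/27127; -558/27127 5491/27127]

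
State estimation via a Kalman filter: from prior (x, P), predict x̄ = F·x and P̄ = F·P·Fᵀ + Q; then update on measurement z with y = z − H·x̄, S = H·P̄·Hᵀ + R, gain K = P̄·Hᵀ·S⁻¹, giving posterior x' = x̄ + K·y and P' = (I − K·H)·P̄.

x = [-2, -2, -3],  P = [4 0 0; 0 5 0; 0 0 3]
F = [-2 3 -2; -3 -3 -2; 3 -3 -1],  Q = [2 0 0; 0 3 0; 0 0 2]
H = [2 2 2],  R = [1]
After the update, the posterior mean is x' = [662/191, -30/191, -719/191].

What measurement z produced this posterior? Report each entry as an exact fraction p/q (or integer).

z = [-1]

x̄ = F·x = [4, 18, 3]
P̄ = F·P·Fᵀ + Q = [75 -9 -63; -9 96 15; -63 15 86]
S = H·P̄·Hᵀ + R = [573]
K = P̄·Hᵀ·S⁻¹ = [2/191; 68/191; 76/573]
x' − x̄ = [-102/191, -3468/191, -1292/191] = K·y
y = (KᵀK)⁻¹·Kᵀ·(x' − x̄) = [-51]
z = y + H·x̄ = [-51] + [50] = [-1]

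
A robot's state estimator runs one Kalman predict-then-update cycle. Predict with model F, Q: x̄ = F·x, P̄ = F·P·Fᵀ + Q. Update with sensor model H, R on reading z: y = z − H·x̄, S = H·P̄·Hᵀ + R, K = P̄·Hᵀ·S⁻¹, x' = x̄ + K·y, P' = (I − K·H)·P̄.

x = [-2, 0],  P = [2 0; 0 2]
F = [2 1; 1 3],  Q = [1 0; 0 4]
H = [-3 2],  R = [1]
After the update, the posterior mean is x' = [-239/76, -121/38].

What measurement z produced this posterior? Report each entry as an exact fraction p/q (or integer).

x̄ = F·x = [-4, -2]
P̄ = F·P·Fᵀ + Q = [11 10; 10 24]
S = H·P̄·Hᵀ + R = [76]
K = P̄·Hᵀ·S⁻¹ = [-13/76; 9/38]
x' − x̄ = [65/76, -45/38] = K·y
y = (KᵀK)⁻¹·Kᵀ·(x' − x̄) = [-5]
z = y + H·x̄ = [-5] + [8] = [3]

z = [3]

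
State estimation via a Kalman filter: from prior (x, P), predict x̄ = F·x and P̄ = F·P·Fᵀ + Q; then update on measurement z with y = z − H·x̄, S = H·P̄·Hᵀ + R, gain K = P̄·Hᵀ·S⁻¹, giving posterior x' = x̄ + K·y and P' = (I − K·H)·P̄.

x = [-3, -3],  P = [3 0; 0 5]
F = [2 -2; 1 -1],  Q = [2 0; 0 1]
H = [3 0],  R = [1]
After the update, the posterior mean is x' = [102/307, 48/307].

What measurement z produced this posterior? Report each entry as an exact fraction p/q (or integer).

x̄ = F·x = [0, 0]
P̄ = F·P·Fᵀ + Q = [34 16; 16 9]
S = H·P̄·Hᵀ + R = [307]
K = P̄·Hᵀ·S⁻¹ = [102/307; 48/307]
x' − x̄ = [102/307, 48/307] = K·y
y = (KᵀK)⁻¹·Kᵀ·(x' − x̄) = [1]
z = y + H·x̄ = [1] + [0] = [1]

z = [1]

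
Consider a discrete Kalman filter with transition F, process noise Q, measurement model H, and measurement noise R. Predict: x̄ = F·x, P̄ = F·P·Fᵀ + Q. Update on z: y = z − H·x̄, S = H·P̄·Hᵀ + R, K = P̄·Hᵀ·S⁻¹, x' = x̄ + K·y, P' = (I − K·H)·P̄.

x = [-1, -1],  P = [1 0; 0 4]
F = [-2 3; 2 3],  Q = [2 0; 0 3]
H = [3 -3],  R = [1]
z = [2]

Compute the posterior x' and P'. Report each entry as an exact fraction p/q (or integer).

x' = [-49/19, -62/19]
P' = [708/19 707/19; 707/19 7081/190]

x̄ = F·x = [-1, -5]
P̄ = F·P·Fᵀ + Q = [42 32; 32 43]
y = z − H·x̄ = [-10]
S = H·P̄·Hᵀ + R = [190]
K = P̄·Hᵀ·S⁻¹ = [3/19; -33/190]
x' = x̄ + K·y = [-49/19, -62/19]
P' = (I − K·H)·P̄ = [708/19 707/19; 707/19 7081/190]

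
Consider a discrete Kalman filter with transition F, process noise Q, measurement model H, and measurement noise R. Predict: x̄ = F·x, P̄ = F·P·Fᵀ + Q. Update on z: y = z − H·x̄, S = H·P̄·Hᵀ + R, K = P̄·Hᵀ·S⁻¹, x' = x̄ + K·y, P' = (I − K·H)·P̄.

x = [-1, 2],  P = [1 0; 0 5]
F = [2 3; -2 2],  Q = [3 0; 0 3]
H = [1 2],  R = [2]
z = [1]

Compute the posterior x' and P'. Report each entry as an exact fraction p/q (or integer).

x̄ = F·x = [4, 6]
P̄ = F·P·Fᵀ + Q = [52 26; 26 27]
y = z − H·x̄ = [-15]
S = H·P̄·Hᵀ + R = [266]
K = P̄·Hᵀ·S⁻¹ = [52/133; 40/133]
x' = x̄ + K·y = [-248/133, 198/133]
P' = (I − K·H)·P̄ = [1508/133 -702/133; -702/133 391/133]

x' = [-248/133, 198/133]
P' = [1508/133 -702/133; -702/133 391/133]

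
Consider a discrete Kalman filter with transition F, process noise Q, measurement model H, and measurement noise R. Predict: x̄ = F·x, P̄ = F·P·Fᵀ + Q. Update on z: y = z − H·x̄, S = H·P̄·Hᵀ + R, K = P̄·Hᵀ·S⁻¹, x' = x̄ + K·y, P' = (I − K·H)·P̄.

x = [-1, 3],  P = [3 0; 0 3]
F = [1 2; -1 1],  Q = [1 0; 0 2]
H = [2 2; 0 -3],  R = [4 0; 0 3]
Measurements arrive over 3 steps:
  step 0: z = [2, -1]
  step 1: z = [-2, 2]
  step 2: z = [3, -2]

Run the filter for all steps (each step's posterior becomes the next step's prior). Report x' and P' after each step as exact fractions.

step 0: x' = [82/103, 163/412], P' = [123/103 -29/103; -29/103 127/412]
step 1: x' = [688/1927, -1550/1927], P' = [1622/1927 -394/1927; -394/1927 5493/19270]
step 2: x' = [210435/1545986, 1091189/1545986], P' = [631138/772993 -148653/772993; -148653/772993 215492/772993]

step 0: x̄ = F·x = [5, 4]
step 0: P̄ = F·P·Fᵀ + Q = [16 3; 3 8]
step 0: y = z − H·x̄ = [-16, 11]
step 0: S = H·P̄·Hᵀ + R = [124 -66; -66 75]
step 0: K = P̄·Hᵀ·S⁻¹ = [47/103 29/103; 11/824 -127/412]
step 0: x' = x̄ + K·y = [82/103, 163/412]
step 0: P' = (I − K·H)·P̄ = [123/103 -29/103; -29/103 127/412]
step 1: x̄ = F·x = [327/206, -165/412]
step 1: P̄ = F·P·Fᵀ + Q = [237/103 -61/206; -61/206 1675/412]
step 1: y = z − H·x̄ = [-901/206, 329/412]
step 1: S = H·P̄·Hᵀ + R = [2791/103 -4659/206; -4659/206 16311/412]
step 1: K = P̄·Hᵀ·S⁻¹ = [614/1927 394/1927; 1553/38540 -5493/19270]
step 1: x' = x̄ + K·y = [688/1927, -1550/1927]
step 1: P' = (I − K·H)·P̄ = [1622/1927 -394/1927; -394/1927 5493/19270]
step 2: x̄ = F·x = [-2412/1927, -2238/1927]
step 2: P̄ = F·P·Fᵀ + Q = [20851/9635 -647/9635; -647/9635 68133/19270]
step 2: y = z − H·x̄ = [15081/1927, -10568/1927]
step 2: S = H·P̄·Hᵀ + R = [253034/9635 -200517/9635; -200517/9635 671007/19270]
step 2: K = P̄·Hᵀ·S⁻¹ = [482485/1545986 148653/772993; 66839/1545986 -215492/772993]
step 2: x' = x̄ + K·y = [210435/1545986, 1091189/1545986]
step 2: P' = (I − K·H)·P̄ = [631138/772993 -148653/772993; -148653/772993 215492/772993]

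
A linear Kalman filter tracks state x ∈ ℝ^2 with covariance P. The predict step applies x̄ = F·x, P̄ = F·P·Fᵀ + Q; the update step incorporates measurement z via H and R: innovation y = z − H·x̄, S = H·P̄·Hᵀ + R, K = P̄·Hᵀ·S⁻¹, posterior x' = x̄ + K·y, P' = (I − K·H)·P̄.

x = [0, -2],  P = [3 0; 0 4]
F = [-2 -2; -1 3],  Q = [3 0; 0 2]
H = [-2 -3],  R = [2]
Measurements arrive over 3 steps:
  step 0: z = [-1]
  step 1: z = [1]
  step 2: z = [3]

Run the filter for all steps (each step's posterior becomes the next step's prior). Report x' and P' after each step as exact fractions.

step 0: x' = [1204/279, -239/93], P' = [8585/279 -1906/93; -1906/93 430/31]
step 1: x' = [-699086/926603, 149367/926603], P' = [3287725/926603 -2151622/926603; -2151622/926603 1613406/926603]
step 2: x' = [208928366/381698511, -171790197/127232837], P' = [1352387209/381698511 -294564442/127232837; -294564442/127232837 220535618/127232837]

step 0: x̄ = F·x = [4, -6]
step 0: P̄ = F·P·Fᵀ + Q = [31 -18; -18 41]
step 0: y = z − H·x̄ = [-11]
step 0: S = H·P̄·Hᵀ + R = [279]
step 0: K = P̄·Hᵀ·S⁻¹ = [-8/279; -29/93]
step 0: x' = x̄ + K·y = [1204/279, -239/93]
step 0: P' = (I − K·H)·P̄ = [8585/279 -1906/93; -1906/93 430/31]
step 1: x̄ = F·x = [-974/279, -3355/279]
step 1: P̄ = F·P·Fᵀ + Q = [4913/279 16822/279; 16822/279 78281/279]
step 1: y = z − H·x̄ = [-11734/279]
step 1: S = H·P̄·Hᵀ + R = [926603/279]
step 1: K = P̄·Hᵀ·S⁻¹ = [-60292/926603; -268487/926603]
step 1: x' = x̄ + K·y = [-699086/926603, 149367/926603]
step 1: P' = (I − K·H)·P̄ = [3287725/926603 -2151622/926603; -2151622/926603 1613406/926603]
step 2: x̄ = F·x = [1099438/926603, 1147187/926603]
step 2: P̄ = F·P·Fᵀ + Q = [5171357/926603 5501502/926603; 5501502/926603 32571317/926603]
step 2: y = z − H·x̄ = [8420246/926603]
step 2: S = H·P̄·Hᵀ + R = [381698511/926603]
step 2: K = P̄·Hᵀ·S⁻¹ = [-26847220/381698511; -36238985/127232837]
step 2: x' = x̄ + K·y = [208928366/381698511, -171790197/127232837]
step 2: P' = (I − K·H)·P̄ = [1352387209/381698511 -294564442/127232837; -294564442/127232837 220535618/127232837]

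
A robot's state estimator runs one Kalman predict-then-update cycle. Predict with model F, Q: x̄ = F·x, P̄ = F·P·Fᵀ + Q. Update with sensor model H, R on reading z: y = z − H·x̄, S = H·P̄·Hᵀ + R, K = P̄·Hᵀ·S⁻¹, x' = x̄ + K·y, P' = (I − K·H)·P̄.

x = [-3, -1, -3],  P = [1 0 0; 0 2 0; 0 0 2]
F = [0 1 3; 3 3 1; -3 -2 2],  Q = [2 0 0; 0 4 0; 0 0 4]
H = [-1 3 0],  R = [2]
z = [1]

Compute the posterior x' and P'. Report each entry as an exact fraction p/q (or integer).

x̄ = F·x = [-10, -15, 5]
P̄ = F·P·Fᵀ + Q = [22 12 8; 12 33 -17; 8 -17 29]
y = z − H·x̄ = [36]
S = H·P̄·Hᵀ + R = [249]
K = P̄·Hᵀ·S⁻¹ = [14/249; 29/83; -59/249]
x' = x̄ + K·y = [-662/83, -201/83, -293/83]
P' = (I − K·H)·P̄ = [5282/249 590/83 2818/249; 590/83 216/83 300/83; 2818/249 300/83 3740/249]

x' = [-662/83, -201/83, -293/83]
P' = [5282/249 590/83 2818/249; 590/83 216/83 300/83; 2818/249 300/83 3740/249]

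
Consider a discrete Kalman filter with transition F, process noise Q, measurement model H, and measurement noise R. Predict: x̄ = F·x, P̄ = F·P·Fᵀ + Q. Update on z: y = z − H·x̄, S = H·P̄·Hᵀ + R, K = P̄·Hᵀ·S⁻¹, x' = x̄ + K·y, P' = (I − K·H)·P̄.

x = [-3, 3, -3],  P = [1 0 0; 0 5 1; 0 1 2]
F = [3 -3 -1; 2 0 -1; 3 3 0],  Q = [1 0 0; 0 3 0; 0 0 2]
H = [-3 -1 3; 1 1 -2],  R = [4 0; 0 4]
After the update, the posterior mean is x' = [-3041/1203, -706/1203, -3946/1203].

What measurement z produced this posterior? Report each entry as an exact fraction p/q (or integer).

z = [-3, 1]

x̄ = F·x = [-15, -3, 0]
P̄ = F·P·Fᵀ + Q = [63 11 -39; 11 9 3; -39 3 56]
S = H·P̄·Hᵀ + R = [1834 -914; -914 466]
K = P̄·Hᵀ·S⁻¹ = [-4397/9624 -5485/9624; -1291/9624 -2243/9624; -965/4812 -3421/4812]
x' − x̄ = [15004/1203, 2903/1203, -3946/1203] = K·y
y = (KᵀK)⁻¹·Kᵀ·(x' − x̄) = [-51, 19]
z = y + H·x̄ = [-51, 19] + [48, -18] = [-3, 1]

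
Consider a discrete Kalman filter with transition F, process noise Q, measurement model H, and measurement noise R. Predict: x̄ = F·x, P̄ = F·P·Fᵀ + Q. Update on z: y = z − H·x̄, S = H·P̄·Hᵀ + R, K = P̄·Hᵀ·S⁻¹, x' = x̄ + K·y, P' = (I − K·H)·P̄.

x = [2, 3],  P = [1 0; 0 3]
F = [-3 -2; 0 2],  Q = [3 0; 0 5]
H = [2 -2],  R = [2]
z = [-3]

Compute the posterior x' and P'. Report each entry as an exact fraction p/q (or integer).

x' = [-384/131, -171/131]
P' = [552/131 516/131; 516/131 545/131]

x̄ = F·x = [-12, 6]
P̄ = F·P·Fᵀ + Q = [24 -12; -12 17]
y = z − H·x̄ = [33]
S = H·P̄·Hᵀ + R = [262]
K = P̄·Hᵀ·S⁻¹ = [36/131; -29/131]
x' = x̄ + K·y = [-384/131, -171/131]
P' = (I − K·H)·P̄ = [552/131 516/131; 516/131 545/131]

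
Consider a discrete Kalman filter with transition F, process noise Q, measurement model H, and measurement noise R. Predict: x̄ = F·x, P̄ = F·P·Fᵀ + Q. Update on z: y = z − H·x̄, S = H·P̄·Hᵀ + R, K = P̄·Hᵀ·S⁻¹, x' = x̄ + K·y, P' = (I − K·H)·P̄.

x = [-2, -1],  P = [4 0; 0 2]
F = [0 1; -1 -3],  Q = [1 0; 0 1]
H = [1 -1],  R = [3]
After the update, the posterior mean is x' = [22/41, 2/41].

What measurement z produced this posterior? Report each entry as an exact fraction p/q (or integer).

x̄ = F·x = [-1, 5]
P̄ = F·P·Fᵀ + Q = [3 -6; -6 23]
S = H·P̄·Hᵀ + R = [41]
K = P̄·Hᵀ·S⁻¹ = [9/41; -29/41]
x' − x̄ = [63/41, -203/41] = K·y
y = (KᵀK)⁻¹·Kᵀ·(x' − x̄) = [7]
z = y + H·x̄ = [7] + [-6] = [1]

z = [1]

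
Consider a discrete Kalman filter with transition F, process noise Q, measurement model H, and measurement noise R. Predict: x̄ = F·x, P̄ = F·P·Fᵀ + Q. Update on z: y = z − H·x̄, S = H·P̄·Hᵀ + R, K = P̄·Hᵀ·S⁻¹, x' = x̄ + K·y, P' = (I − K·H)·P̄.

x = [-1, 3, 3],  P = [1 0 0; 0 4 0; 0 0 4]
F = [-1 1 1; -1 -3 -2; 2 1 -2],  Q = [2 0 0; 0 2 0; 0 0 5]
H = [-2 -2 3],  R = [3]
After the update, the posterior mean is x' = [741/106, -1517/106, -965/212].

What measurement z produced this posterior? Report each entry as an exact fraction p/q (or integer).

z = [1]

x̄ = F·x = [7, -14, -5]
P̄ = F·P·Fᵀ + Q = [11 -19 -6; -19 55 2; -6 2 29]
S = H·P̄·Hᵀ + R = [424]
K = P̄·Hᵀ·S⁻¹ = [-1/212; -33/212; 95/424]
x' − x̄ = [-1/106, -33/106, 95/212] = K·y
y = (KᵀK)⁻¹·Kᵀ·(x' − x̄) = [2]
z = y + H·x̄ = [2] + [-1] = [1]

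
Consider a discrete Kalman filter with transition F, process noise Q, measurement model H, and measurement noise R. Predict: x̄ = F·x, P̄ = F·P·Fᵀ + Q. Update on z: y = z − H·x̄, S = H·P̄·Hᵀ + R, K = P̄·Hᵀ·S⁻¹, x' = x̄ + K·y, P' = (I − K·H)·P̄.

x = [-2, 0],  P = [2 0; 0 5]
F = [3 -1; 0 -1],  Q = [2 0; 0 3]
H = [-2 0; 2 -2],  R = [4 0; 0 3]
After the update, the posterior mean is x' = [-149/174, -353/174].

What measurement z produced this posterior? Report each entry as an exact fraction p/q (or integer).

x̄ = F·x = [-6, 0]
P̄ = F·P·Fᵀ + Q = [25 5; 5 8]
S = H·P̄·Hᵀ + R = [104 -80; -80 95]
K = P̄·Hᵀ·S⁻¹ = [-155/348 4/87; -143/348 -178/435]
x' − x̄ = [895/174, -353/174] = K·y
y = (KᵀK)⁻¹·Kᵀ·(x' − x̄) = [-10, 15]
z = y + H·x̄ = [-10, 15] + [12, -12] = [2, 3]

z = [2, 3]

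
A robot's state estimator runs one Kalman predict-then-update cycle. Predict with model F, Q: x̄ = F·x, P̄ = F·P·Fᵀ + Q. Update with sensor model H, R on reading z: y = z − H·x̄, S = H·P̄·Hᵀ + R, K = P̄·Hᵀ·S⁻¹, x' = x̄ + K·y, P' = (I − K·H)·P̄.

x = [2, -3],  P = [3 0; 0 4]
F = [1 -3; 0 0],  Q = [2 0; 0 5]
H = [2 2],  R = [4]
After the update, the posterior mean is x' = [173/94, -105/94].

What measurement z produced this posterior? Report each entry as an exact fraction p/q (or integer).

x̄ = F·x = [11, 0]
P̄ = F·P·Fᵀ + Q = [41 0; 0 5]
S = H·P̄·Hᵀ + R = [188]
K = P̄·Hᵀ·S⁻¹ = [41/94; 5/94]
x' − x̄ = [-861/94, -105/94] = K·y
y = (KᵀK)⁻¹·Kᵀ·(x' − x̄) = [-21]
z = y + H·x̄ = [-21] + [22] = [1]

z = [1]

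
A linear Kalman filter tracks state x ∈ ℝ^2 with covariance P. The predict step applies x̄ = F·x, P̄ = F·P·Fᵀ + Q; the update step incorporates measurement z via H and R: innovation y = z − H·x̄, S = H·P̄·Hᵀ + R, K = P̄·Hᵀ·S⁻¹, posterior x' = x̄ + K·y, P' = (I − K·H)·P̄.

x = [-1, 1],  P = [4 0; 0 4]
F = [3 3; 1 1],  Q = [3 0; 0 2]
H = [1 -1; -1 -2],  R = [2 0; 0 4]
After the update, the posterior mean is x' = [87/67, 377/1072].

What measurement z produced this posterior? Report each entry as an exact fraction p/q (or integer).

x̄ = F·x = [0, 0]
P̄ = F·P·Fᵀ + Q = [75 24; 24 10]
S = H·P̄·Hᵀ + R = [39 -79; -79 215]
K = P̄·Hᵀ·S⁻¹ = [39/67 -24/67; -233/1072 -305/1072]
x' − x̄ = [87/67, 377/1072] = K·y
y = (KᵀK)⁻¹·Kᵀ·(x' − x̄) = [1, -2]
z = y + H·x̄ = [1, -2] + [0, 0] = [1, -2]

z = [1, -2]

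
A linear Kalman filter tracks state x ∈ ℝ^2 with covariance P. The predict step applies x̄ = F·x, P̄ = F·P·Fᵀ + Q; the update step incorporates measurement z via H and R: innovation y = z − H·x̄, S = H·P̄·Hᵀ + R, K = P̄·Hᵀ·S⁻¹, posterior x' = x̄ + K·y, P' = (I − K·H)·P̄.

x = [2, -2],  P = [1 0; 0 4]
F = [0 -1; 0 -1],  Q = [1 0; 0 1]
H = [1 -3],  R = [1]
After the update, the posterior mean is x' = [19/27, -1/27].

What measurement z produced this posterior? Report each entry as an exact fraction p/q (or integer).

x̄ = F·x = [2, 2]
P̄ = F·P·Fᵀ + Q = [5 4; 4 5]
S = H·P̄·Hᵀ + R = [27]
K = P̄·Hᵀ·S⁻¹ = [-7/27; -11/27]
x' − x̄ = [-35/27, -55/27] = K·y
y = (KᵀK)⁻¹·Kᵀ·(x' − x̄) = [5]
z = y + H·x̄ = [5] + [-4] = [1]

z = [1]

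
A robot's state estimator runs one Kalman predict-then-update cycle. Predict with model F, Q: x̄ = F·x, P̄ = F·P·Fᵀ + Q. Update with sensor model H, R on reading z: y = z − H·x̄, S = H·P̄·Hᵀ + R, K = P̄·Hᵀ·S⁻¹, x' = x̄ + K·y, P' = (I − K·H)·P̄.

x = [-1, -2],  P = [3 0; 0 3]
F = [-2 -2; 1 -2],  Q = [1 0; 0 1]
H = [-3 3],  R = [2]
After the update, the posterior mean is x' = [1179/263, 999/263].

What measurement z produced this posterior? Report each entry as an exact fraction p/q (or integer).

z = [-2]

x̄ = F·x = [6, 3]
P̄ = F·P·Fᵀ + Q = [25 6; 6 16]
S = H·P̄·Hᵀ + R = [263]
K = P̄·Hᵀ·S⁻¹ = [-57/263; 30/263]
x' − x̄ = [-399/263, 210/263] = K·y
y = (KᵀK)⁻¹·Kᵀ·(x' − x̄) = [7]
z = y + H·x̄ = [7] + [-9] = [-2]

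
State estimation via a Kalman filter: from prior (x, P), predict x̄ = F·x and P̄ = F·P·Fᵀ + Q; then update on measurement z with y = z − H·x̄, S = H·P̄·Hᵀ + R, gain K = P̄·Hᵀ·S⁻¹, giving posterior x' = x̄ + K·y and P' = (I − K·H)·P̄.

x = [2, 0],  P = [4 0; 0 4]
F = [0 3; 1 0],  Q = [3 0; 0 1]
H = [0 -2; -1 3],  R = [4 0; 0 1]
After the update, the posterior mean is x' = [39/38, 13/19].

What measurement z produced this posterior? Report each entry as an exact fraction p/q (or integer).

x̄ = F·x = [0, 2]
P̄ = F·P·Fᵀ + Q = [39 0; 0 5]
S = H·P̄·Hᵀ + R = [24 -30; -30 85]
K = P̄·Hᵀ·S⁻¹ = [-39/38 -78/95; -20/57 1/19]
x' − x̄ = [39/38, -25/19] = K·y
y = (KᵀK)⁻¹·Kᵀ·(x' − x̄) = [3, -5]
z = y + H·x̄ = [3, -5] + [-4, 6] = [-1, 1]

z = [-1, 1]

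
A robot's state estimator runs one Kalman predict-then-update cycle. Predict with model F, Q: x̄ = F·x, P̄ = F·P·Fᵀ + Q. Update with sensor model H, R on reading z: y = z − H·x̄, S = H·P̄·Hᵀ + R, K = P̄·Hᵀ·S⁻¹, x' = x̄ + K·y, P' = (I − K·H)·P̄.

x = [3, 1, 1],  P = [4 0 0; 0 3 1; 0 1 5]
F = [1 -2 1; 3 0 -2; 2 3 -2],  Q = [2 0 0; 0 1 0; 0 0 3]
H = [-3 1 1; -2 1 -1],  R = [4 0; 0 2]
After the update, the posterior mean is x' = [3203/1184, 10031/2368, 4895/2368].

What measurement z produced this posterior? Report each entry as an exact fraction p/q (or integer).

x̄ = F·x = [2, 7, 7]
P̄ = F·P·Fᵀ + Q = [19 6 -13; 6 57 38; -13 38 54]
S = H·P̄·Hᵀ + R = [404 74; 74 37]
K = P̄·Hᵀ·S⁻¹ = [-13/128 -735/2368; 63/256 -1435/4736; 111/256 -2827/4736]
x' − x̄ = [835/1184, -6545/2368, -11681/2368] = K·y
y = (KᵀK)⁻¹·Kᵀ·(x' − x̄) = [-10, 1]
z = y + H·x̄ = [-10, 1] + [8, -4] = [-2, -3]

z = [-2, -3]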